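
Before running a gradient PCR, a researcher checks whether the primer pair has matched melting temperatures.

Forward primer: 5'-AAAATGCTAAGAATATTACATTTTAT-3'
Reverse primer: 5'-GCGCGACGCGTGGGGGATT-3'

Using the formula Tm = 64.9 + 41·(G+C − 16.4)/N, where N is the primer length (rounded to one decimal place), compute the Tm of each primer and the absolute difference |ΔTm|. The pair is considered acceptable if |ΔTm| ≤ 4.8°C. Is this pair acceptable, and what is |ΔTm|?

Forward: G+C = 4, N = 26 → Tm = 64.9 + 41·(4 − 16.4)/26 = 45.3°C.
Reverse: G+C = 14, N = 19 → Tm = 64.9 + 41·(14 − 16.4)/19 = 59.7°C.
|ΔTm| = |45.3 − 59.7| = 14.4°C, > 4.8°C.

|ΔTm| = 14.4°C; the pair is not acceptable.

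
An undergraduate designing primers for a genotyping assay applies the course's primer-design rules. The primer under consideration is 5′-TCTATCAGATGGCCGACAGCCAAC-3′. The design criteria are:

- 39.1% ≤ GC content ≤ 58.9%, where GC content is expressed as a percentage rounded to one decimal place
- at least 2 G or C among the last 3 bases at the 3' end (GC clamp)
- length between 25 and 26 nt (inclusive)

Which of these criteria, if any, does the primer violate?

Base counts: A=7, T=4, G=5, C=8 (length 24).
GC content: GC 13/24 = 54.2% ✓
GC clamp: 3' end AAC has 1 G/C, need ≥2 ✗
length: length 24, outside 25–26 ✗

Fails: GC clamp, length.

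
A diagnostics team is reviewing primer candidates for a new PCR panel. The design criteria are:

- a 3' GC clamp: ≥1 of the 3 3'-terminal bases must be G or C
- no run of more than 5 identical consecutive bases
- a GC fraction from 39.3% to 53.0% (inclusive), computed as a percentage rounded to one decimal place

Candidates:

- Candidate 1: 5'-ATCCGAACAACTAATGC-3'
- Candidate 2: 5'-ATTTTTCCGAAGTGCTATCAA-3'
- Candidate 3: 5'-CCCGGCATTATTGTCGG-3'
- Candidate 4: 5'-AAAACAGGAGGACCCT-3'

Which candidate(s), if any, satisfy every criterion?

Candidate 1 (17 nt, A=7 T=3 G=2 C=5): 3' end TGC has 2 G/C ✓; longest run = 2 ✓; GC 7/17 = 41.2% ✓ — passes.
Candidate 2 (21 nt, A=6 T=8 G=3 C=4): 3' end CAA has 1 G/C ✓; longest run = 5 ✓; GC 7/21 = 33.3%, outside 39.3–53.0% ✗ — fails.
Candidate 3 (17 nt, A=2 T=5 G=5 C=5): 3' end CGG has 3 G/C ✓; longest run = 3 ✓; GC 10/17 = 58.8%, outside 39.3–53.0% ✗ — fails.
Candidate 4 (16 nt, A=7 T=1 G=4 C=4): 3' end CCT has 2 G/C ✓; longest run = 4 ✓; GC 8/16 = 50.0% ✓ — passes.

Candidate 1 and Candidate 4.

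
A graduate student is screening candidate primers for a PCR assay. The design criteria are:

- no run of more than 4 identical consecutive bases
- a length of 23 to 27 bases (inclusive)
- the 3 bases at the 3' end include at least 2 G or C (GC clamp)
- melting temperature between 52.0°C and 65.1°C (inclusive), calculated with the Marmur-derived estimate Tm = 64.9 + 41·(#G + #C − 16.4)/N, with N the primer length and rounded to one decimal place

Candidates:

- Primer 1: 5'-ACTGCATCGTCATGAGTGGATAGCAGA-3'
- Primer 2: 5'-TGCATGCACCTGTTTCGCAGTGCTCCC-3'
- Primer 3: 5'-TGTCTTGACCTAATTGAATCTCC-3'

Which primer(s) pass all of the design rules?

Primer 1 (27 nt, A=8 T=6 G=8 C=5): longest run = 2 ✓; length 27 ✓; 3' end AGA has 1 G/C, need ≥2 ✗; Tm = 64.9 + 41·(13 − 16.4)/27 = 59.7°C ✓ — fails.
Primer 2 (27 nt, A=3 T=8 G=6 C=10): longest run = 3 ✓; length 27 ✓; 3' end CCC has 3 G/C ✓; Tm = 64.9 + 41·(16 − 16.4)/27 = 64.3°C ✓ — passes.
Primer 3 (23 nt, A=5 T=9 G=3 C=6): longest run = 2 ✓; length 23 ✓; 3' end TCC has 2 G/C ✓; Tm = 64.9 + 41·(9 − 16.4)/23 = 51.7°C, outside 52.0–65.1°C ✗ — fails.

Primer 2 only.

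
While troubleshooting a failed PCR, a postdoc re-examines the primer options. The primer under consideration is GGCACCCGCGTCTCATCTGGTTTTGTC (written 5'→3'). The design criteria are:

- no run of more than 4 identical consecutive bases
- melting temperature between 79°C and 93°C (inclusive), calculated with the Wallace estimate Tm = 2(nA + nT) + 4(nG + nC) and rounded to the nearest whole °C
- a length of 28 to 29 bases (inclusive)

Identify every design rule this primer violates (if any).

Base counts: A=2, T=9, G=7, C=9 (length 27).
homopolymer run: longest run = 4 ✓
Tm: Tm = 2·11 + 4·16 = 86°C ✓
length: length 27, outside 28–29 ✗

Fails: length.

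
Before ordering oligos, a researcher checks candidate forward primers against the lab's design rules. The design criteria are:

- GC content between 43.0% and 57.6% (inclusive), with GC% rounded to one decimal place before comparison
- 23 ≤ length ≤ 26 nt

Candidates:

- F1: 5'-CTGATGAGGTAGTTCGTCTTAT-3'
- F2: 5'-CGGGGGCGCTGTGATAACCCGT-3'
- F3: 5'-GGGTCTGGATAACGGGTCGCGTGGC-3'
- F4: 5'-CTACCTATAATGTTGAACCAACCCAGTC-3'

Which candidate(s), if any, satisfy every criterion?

F1 (22 nt, A=4 T=9 G=6 C=3): GC 9/22 = 40.9%, outside 43.0–57.6% ✗; length 22, outside 23–26 ✗ — fails.
F2 (22 nt, A=3 T=4 G=9 C=6): GC 15/22 = 68.2%, outside 43.0–57.6% ✗; length 22, outside 23–26 ✗ — fails.
F3 (25 nt, A=3 T=5 G=12 C=5): GC 17/25 = 68.0%, outside 43.0–57.6% ✗; length 25 ✓ — fails.
F4 (28 nt, A=9 T=7 G=3 C=9): GC 12/28 = 42.9%, outside 43.0–57.6% ✗; length 28, outside 23–26 ✗ — fails.

None of the candidates satisfy all criteria.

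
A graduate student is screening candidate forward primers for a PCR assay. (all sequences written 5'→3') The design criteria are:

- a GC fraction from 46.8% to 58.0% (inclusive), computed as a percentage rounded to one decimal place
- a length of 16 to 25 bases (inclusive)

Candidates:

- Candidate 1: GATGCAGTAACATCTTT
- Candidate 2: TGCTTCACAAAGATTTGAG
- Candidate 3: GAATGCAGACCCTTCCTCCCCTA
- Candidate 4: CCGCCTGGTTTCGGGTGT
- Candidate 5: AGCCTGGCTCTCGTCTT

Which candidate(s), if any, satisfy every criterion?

Candidate 3 only.

Candidate 1 (17 nt, A=5 T=6 G=3 C=3): GC 6/17 = 35.3%, outside 46.8–58.0% ✗; length 17 ✓ — fails.
Candidate 2 (19 nt, A=6 T=6 G=4 C=3): GC 7/19 = 36.8%, outside 46.8–58.0% ✗; length 19 ✓ — fails.
Candidate 3 (23 nt, A=5 T=5 G=3 C=10): GC 13/23 = 56.5% ✓; length 23 ✓ — passes.
Candidate 4 (18 nt, A=0 T=6 G=7 C=5): GC 12/18 = 66.7%, outside 46.8–58.0% ✗; length 18 ✓ — fails.
Candidate 5 (17 nt, A=1 T=6 G=4 C=6): GC 10/17 = 58.8%, outside 46.8–58.0% ✗; length 17 ✓ — fails.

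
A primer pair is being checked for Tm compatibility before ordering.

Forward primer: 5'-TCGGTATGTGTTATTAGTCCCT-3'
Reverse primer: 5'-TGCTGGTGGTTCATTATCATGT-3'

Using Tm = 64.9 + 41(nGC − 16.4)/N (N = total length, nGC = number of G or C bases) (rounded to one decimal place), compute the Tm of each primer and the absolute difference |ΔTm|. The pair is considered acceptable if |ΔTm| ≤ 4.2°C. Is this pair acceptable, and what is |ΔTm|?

Forward: G+C = 9, N = 22 → Tm = 64.9 + 41·(9 − 16.4)/22 = 51.1°C.
Reverse: G+C = 9, N = 22 → Tm = 64.9 + 41·(9 − 16.4)/22 = 51.1°C.
|ΔTm| = |51.1 − 51.1| = 0.0°C, ≤ 4.2°C.

|ΔTm| = 0.0°C; the pair is acceptable.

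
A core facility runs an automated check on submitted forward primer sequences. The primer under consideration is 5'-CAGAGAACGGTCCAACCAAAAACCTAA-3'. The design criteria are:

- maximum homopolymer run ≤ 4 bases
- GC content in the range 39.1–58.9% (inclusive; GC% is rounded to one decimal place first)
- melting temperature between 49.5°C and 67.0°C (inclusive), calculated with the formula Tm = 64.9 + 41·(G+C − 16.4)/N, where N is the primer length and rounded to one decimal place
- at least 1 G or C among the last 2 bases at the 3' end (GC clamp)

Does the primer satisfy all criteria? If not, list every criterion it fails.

Fails: homopolymer run, GC clamp.

Base counts: A=13, T=2, G=4, C=8 (length 27).
homopolymer run: longest run = 5, exceeds 4 ✗
GC content: GC 12/27 = 44.4% ✓
Tm: Tm = 64.9 + 41·(12 − 16.4)/27 = 58.2°C ✓
GC clamp: 3' end AA has 0 G/C, need ≥1 ✗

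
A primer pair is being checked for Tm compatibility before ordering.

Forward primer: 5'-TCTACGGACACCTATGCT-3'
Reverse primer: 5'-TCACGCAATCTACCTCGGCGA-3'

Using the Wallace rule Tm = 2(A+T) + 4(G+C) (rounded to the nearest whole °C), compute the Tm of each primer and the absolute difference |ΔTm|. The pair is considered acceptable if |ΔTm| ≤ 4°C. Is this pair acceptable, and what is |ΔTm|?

|ΔTm| = 12°C; the pair is not acceptable.

Forward: A=4 T=5 G=3 C=6 → Tm = 2·9 + 4·9 = 54°C.
Reverse: A=5 T=4 G=4 C=8 → Tm = 2·9 + 4·12 = 66°C.
|ΔTm| = |54 − 66| = 12°C, > 4°C.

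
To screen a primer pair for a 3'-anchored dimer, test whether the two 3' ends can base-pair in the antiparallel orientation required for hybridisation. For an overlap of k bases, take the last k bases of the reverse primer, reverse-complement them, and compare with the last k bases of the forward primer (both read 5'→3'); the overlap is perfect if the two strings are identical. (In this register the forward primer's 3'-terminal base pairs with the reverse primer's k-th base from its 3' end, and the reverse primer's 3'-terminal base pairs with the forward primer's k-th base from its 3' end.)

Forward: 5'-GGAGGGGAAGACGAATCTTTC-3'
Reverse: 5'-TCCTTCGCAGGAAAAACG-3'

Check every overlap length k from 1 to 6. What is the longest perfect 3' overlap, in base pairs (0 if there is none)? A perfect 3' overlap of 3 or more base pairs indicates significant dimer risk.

Last 6 bases (5'→3') — forward …TCTTTC, reverse …AAAACG.
Reverse complement of the reverse primer's last 6 bases: CGTTTT; its first k bases are the reverse complement of the reverse primer's last k bases, so a perfect k-base overlap needs the forward primer's last k bases to equal them.
Comparing (forward last k vs required): k=1: C vs C ✓; k=2: TC vs CG ✗; k=3: TTC vs CGT ✗; k=4: TTTC vs CGTT ✗; k=5: CTTTC vs CGTTT ✗; k=6: TCTTTC vs CGTTTT ✗.
Only k = 1 is perfect, so the longest perfect 3' overlap is 1.

Longest perfect overlap: 1 complementary base pair; below the dimer-risk threshold (threshold 3).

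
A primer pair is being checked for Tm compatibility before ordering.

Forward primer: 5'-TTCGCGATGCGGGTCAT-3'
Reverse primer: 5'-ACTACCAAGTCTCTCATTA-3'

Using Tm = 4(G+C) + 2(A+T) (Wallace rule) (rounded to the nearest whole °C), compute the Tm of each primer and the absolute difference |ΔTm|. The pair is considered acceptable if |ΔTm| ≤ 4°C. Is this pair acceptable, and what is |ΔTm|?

Forward: A=2 T=5 G=6 C=4 → Tm = 2·7 + 4·10 = 54°C.
Reverse: A=6 T=6 G=1 C=6 → Tm = 2·12 + 4·7 = 52°C.
|ΔTm| = |54 − 52| = 2°C, ≤ 4°C.

|ΔTm| = 2°C; the pair is acceptable.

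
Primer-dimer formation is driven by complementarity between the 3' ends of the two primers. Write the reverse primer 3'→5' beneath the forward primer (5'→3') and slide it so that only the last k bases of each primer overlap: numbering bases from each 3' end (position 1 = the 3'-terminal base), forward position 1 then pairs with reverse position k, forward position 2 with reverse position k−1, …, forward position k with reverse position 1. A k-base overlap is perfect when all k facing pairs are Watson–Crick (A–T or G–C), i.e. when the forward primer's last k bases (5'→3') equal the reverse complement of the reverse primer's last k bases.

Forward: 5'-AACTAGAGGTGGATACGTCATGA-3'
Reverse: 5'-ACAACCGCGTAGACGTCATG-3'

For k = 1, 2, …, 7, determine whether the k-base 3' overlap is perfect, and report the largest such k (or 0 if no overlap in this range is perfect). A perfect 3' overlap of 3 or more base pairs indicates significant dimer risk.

Last 7 bases (5'→3') — forward …GTCATGA, reverse …CGTCATG.
Reverse complement of the reverse primer's last 7 bases: CATGACG; its first k bases are the reverse complement of the reverse primer's last k bases, so a perfect k-base overlap needs the forward primer's last k bases to equal them.
Comparing (forward last k vs required): k=1: A vs C ✗; k=2: GA vs CA ✗; k=3: TGA vs CAT ✗; k=4: ATGA vs CATG ✗; k=5: CATGA vs CATGA ✓; k=6: TCATGA vs CATGAC ✗; k=7: GTCATGA vs CATGACG ✗.
Only k = 5 is perfect, so the longest perfect 3' overlap is 5.

Longest perfect overlap: 5 complementary base pairs; significant dimer risk (threshold 3).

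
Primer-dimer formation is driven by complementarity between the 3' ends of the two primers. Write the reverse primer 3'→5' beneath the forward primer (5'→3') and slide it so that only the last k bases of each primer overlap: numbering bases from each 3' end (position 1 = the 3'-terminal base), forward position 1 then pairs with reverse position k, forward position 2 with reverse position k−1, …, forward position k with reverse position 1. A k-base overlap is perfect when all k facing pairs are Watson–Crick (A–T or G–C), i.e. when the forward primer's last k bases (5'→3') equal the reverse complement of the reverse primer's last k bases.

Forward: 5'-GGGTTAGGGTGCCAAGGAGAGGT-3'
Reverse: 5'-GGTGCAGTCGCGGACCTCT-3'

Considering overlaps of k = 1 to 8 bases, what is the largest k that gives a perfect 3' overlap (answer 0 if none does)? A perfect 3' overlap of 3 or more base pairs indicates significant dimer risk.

Last 8 bases (5'→3') — forward …GGAGAGGT, reverse …GGACCTCT.
Reverse complement of the reverse primer's last 8 bases: AGAGGTCC; its first k bases are the reverse complement of the reverse primer's last k bases, so a perfect k-base overlap needs the forward primer's last k bases to equal them.
Comparing (forward last k vs required): k=1: T vs A ✗; k=2: GT vs AG ✗; k=3: GGT vs AGA ✗; k=4: AGGT vs AGAG ✗; k=5: GAGGT vs AGAGG ✗; k=6: AGAGGT vs AGAGGT ✓; k=7: GAGAGGT vs AGAGGTC ✗; k=8: GGAGAGGT vs AGAGGTCC ✗.
Only k = 6 is perfect, so the longest perfect 3' overlap is 6.

Longest perfect overlap: 6 complementary base pairs; significant dimer risk (threshold 3).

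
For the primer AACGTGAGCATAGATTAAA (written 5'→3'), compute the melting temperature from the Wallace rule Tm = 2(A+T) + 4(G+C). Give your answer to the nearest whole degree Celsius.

Base counts: A=9, T=4, G=4, C=2 (length 19).
Tm = 2·(9+4) + 4·(4+2) = 2·13 + 4·6 = 26 + 24 = 50°C.

50°C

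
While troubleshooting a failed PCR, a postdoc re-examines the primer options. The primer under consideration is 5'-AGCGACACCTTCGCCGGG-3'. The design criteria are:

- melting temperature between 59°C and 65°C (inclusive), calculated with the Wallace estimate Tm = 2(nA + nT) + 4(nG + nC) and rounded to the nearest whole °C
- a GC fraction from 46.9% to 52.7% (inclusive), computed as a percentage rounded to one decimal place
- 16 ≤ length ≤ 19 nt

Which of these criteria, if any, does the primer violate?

Fails: GC content.

Base counts: A=3, T=2, G=6, C=7 (length 18).
Tm: Tm = 2·5 + 4·13 = 62°C ✓
GC content: GC 13/18 = 72.2%, outside 46.9–52.7% ✗
length: length 18 ✓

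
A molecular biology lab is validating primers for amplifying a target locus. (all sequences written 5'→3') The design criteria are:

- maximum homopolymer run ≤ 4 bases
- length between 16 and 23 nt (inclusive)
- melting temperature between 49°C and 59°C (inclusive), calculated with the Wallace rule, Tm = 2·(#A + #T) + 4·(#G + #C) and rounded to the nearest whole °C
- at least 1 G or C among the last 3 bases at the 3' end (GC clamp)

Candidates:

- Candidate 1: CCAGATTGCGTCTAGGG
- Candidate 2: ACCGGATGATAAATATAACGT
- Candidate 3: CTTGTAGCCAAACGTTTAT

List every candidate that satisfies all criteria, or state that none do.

Candidate 1 and Candidate 2.

Candidate 1 (17 nt, A=3 T=4 G=6 C=4): longest run = 3 ✓; length 17 ✓; Tm = 2·7 + 4·10 = 54°C ✓; 3' end GGG has 3 G/C ✓ — passes.
Candidate 2 (21 nt, A=9 T=5 G=4 C=3): longest run = 3 ✓; length 21 ✓; Tm = 2·14 + 4·7 = 56°C ✓; 3' end CGT has 2 G/C ✓ — passes.
Candidate 3 (19 nt, A=5 T=7 G=3 C=4): longest run = 3 ✓; length 19 ✓; Tm = 2·12 + 4·7 = 52°C ✓; 3' end TAT has 0 G/C, need ≥1 ✗ — fails.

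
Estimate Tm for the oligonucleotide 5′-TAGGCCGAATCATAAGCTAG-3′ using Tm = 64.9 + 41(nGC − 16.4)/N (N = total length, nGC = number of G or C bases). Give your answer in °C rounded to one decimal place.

49.7°C

Base counts: A=7, T=4, G=5, C=4; G+C = 9, N = 20.
Tm = 64.9 + 41·(9 − 16.4)/20 = 64.9 + -303.40/20 = 49.7°C.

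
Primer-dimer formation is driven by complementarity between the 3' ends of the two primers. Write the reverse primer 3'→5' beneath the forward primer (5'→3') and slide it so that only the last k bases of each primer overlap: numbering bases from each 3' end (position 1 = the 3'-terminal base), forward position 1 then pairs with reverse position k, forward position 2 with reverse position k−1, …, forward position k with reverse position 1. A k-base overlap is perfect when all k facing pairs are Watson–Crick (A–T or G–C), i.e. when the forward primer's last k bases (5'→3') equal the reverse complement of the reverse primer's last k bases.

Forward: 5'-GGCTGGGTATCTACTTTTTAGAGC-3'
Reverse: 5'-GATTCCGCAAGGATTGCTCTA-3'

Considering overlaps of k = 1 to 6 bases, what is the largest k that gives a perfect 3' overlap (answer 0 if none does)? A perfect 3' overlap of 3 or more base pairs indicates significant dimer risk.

Last 6 bases (5'→3') — forward …TAGAGC, reverse …GCTCTA.
Reverse complement of the reverse primer's last 6 bases: TAGAGC; its first k bases are the reverse complement of the reverse primer's last k bases, so a perfect k-base overlap needs the forward primer's last k bases to equal them.
Comparing (forward last k vs required): k=1: C vs T ✗; k=2: GC vs TA ✗; k=3: AGC vs TAG ✗; k=4: GAGC vs TAGA ✗; k=5: AGAGC vs TAGAG ✗; k=6: TAGAGC vs TAGAGC ✓.
Only k = 6 is perfect, so the longest perfect 3' overlap is 6.

Longest perfect overlap: 6 complementary base pairs; significant dimer risk (threshold 3).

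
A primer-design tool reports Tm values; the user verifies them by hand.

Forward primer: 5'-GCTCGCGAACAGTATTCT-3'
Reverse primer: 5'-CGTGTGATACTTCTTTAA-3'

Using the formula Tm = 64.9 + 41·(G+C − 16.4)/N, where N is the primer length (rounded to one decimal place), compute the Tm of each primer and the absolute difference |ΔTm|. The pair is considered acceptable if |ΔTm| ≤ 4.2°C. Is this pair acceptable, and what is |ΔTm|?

Forward: G+C = 9, N = 18 → Tm = 64.9 + 41·(9 − 16.4)/18 = 48.0°C.
Reverse: G+C = 6, N = 18 → Tm = 64.9 + 41·(6 − 16.4)/18 = 41.2°C.
|ΔTm| = |48.0 − 41.2| = 6.8°C, > 4.2°C.

|ΔTm| = 6.8°C; the pair is not acceptable.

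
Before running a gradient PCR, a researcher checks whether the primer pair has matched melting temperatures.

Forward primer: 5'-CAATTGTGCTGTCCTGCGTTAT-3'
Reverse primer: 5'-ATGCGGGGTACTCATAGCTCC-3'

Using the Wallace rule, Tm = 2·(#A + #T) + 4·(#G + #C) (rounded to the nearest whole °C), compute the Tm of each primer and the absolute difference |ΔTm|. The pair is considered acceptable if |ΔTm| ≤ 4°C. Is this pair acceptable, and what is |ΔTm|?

Forward: A=3 T=9 G=5 C=5 → Tm = 2·12 + 4·10 = 64°C.
Reverse: A=4 T=5 G=6 C=6 → Tm = 2·9 + 4·12 = 66°C.
|ΔTm| = |64 − 66| = 2°C, ≤ 4°C.

|ΔTm| = 2°C; the pair is acceptable.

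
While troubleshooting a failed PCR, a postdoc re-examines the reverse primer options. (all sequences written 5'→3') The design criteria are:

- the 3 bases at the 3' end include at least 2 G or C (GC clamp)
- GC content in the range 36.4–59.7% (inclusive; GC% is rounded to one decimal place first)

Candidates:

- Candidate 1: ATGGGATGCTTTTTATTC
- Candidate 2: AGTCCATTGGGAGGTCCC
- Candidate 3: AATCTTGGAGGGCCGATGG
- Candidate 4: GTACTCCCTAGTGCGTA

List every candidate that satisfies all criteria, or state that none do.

Candidate 1 (18 nt, A=3 T=9 G=4 C=2): 3' end TTC has 1 G/C, need ≥2 ✗; GC 6/18 = 33.3%, outside 36.4–59.7% ✗ — fails.
Candidate 2 (18 nt, A=3 T=4 G=6 C=5): 3' end CCC has 3 G/C ✓; GC 11/18 = 61.1%, outside 36.4–59.7% ✗ — fails.
Candidate 3 (19 nt, A=4 T=4 G=8 C=3): 3' end TGG has 2 G/C ✓; GC 11/19 = 57.9% ✓ — passes.
Candidate 4 (17 nt, A=3 T=5 G=4 C=5): 3' end GTA has 1 G/C, need ≥2 ✗; GC 9/17 = 52.9% ✓ — fails.

Candidate 3 only.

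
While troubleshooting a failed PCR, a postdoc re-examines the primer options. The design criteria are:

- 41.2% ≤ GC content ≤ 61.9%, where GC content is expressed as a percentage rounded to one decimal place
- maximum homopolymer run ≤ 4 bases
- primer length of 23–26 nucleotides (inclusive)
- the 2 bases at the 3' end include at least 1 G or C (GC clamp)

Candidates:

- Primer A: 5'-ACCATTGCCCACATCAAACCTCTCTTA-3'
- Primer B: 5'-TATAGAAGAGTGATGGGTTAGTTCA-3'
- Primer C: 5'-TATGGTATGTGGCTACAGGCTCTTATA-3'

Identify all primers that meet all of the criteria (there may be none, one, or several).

None of the candidates satisfy all criteria.

Primer A (27 nt, A=8 T=7 G=1 C=11): GC 12/27 = 44.4% ✓; longest run = 3 ✓; length 27, outside 23–26 ✗; 3' end TA has 0 G/C, need ≥1 ✗ — fails.
Primer B (25 nt, A=8 T=8 G=8 C=1): GC 9/25 = 36.0%, outside 41.2–61.9% ✗; longest run = 3 ✓; length 25 ✓; 3' end CA has 1 G/C ✓ — fails.
Primer C (27 nt, A=6 T=10 G=7 C=4): GC 11/27 = 40.7%, outside 41.2–61.9% ✗; longest run = 2 ✓; length 27, outside 23–26 ✗; 3' end TA has 0 G/C, need ≥1 ✗ — fails.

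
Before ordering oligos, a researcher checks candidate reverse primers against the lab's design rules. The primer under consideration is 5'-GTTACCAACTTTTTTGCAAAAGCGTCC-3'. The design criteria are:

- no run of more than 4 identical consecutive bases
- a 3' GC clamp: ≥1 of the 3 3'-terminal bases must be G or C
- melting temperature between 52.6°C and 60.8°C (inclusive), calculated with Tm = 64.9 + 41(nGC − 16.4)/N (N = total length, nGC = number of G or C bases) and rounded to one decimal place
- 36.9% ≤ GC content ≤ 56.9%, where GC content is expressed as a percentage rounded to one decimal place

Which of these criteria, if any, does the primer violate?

Base counts: A=7, T=9, G=4, C=7 (length 27).
homopolymer run: longest run = 6, exceeds 4 ✗
GC clamp: 3' end TCC has 2 G/C ✓
Tm: Tm = 64.9 + 41·(11 − 16.4)/27 = 56.7°C ✓
GC content: GC 11/27 = 40.7% ✓

Fails: homopolymer run.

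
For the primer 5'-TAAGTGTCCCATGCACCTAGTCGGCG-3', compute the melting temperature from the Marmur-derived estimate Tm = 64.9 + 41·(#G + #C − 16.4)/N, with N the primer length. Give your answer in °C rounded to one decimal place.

Base counts: A=5, T=6, G=7, C=8; G+C = 15, N = 26.
Tm = 64.9 + 41·(15 − 16.4)/26 = 64.9 + -57.40/26 = 62.7°C.

62.7°C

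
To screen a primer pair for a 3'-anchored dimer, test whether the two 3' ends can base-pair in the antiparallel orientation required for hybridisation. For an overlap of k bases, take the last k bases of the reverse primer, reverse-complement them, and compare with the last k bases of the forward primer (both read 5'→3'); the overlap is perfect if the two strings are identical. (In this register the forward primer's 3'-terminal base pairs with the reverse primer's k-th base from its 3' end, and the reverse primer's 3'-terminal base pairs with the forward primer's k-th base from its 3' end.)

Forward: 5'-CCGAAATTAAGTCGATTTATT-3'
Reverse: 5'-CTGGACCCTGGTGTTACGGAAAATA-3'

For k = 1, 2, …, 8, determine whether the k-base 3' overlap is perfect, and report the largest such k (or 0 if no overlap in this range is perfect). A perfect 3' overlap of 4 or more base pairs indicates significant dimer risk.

Longest perfect overlap: 4 complementary base pairs; significant dimer risk (threshold 4).

Last 8 bases (5'→3') — forward …GATTTATT, reverse …GGAAAATA.
Reverse complement of the reverse primer's last 8 bases: TATTTTCC; its first k bases are the reverse complement of the reverse primer's last k bases, so a perfect k-base overlap needs the forward primer's last k bases to equal them.
Comparing (forward last k vs required): k=1: T vs T ✓; k=2: TT vs TA ✗; k=3: ATT vs TAT ✗; k=4: TATT vs TATT ✓; k=5: TTATT vs TATTT ✗; k=6: TTTATT vs TATTTT ✗; k=7: ATTTATT vs TATTTTC ✗; k=8: GATTTATT vs TATTTTCC ✗.
Perfect overlaps at k = 1, 4; the largest is 4.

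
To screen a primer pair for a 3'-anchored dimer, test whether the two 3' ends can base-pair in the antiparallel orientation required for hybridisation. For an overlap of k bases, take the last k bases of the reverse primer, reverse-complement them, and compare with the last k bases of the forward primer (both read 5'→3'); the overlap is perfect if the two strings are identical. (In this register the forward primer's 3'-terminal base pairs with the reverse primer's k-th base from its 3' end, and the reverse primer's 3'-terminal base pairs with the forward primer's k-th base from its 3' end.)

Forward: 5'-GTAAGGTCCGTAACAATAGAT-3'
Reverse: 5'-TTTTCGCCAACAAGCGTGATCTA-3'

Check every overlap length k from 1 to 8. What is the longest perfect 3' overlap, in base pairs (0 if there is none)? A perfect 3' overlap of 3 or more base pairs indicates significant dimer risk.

Longest perfect overlap: 5 complementary base pairs; significant dimer risk (threshold 3).

Last 8 bases (5'→3') — forward …CAATAGAT, reverse …GTGATCTA.
Reverse complement of the reverse primer's last 8 bases: TAGATCAC; its first k bases are the reverse complement of the reverse primer's last k bases, so a perfect k-base overlap needs the forward primer's last k bases to equal them.
Comparing (forward last k vs required): k=1: T vs T ✓; k=2: AT vs TA ✗; k=3: GAT vs TAG ✗; k=4: AGAT vs TAGA ✗; k=5: TAGAT vs TAGAT ✓; k=6: ATAGAT vs TAGATC ✗; k=7: AATAGAT vs TAGATCA ✗; k=8: CAATAGAT vs TAGATCAC ✗.
Perfect overlaps at k = 1, 5; the largest is 5.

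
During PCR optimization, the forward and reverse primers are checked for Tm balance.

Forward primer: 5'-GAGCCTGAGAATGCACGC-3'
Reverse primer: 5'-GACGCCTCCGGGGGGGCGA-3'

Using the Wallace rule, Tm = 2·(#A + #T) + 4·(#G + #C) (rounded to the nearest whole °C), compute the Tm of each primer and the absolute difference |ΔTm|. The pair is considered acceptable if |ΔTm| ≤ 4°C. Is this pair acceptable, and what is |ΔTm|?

|ΔTm| = 12°C; the pair is not acceptable.

Forward: A=5 T=2 G=6 C=5 → Tm = 2·7 + 4·11 = 58°C.
Reverse: A=2 T=1 G=10 C=6 → Tm = 2·3 + 4·16 = 70°C.
|ΔTm| = |58 − 70| = 12°C, > 4°C.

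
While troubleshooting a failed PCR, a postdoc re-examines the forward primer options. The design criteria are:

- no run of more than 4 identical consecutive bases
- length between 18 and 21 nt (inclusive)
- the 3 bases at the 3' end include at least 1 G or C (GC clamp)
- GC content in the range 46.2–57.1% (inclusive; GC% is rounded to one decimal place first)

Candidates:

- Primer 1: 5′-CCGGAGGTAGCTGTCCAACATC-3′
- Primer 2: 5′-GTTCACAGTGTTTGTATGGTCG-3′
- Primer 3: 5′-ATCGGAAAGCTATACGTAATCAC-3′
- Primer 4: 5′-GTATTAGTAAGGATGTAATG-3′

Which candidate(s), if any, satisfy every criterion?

None of the candidates satisfy all criteria.

Primer 1 (22 nt, A=5 T=4 G=6 C=7): longest run = 2 ✓; length 22, outside 18–21 ✗; 3' end ATC has 1 G/C ✓; GC 13/22 = 59.1%, outside 46.2–57.1% ✗ — fails.
Primer 2 (22 nt, A=3 T=9 G=7 C=3): longest run = 3 ✓; length 22, outside 18–21 ✗; 3' end TCG has 2 G/C ✓; GC 10/22 = 45.5%, outside 46.2–57.1% ✗ — fails.
Primer 3 (23 nt, A=9 T=5 G=4 C=5): longest run = 3 ✓; length 23, outside 18–21 ✗; 3' end CAC has 2 G/C ✓; GC 9/23 = 39.1%, outside 46.2–57.1% ✗ — fails.
Primer 4 (20 nt, A=7 T=7 G=6 C=0): longest run = 2 ✓; length 20 ✓; 3' end ATG has 1 G/C ✓; GC 6/20 = 30.0%, outside 46.2–57.1% ✗ — fails.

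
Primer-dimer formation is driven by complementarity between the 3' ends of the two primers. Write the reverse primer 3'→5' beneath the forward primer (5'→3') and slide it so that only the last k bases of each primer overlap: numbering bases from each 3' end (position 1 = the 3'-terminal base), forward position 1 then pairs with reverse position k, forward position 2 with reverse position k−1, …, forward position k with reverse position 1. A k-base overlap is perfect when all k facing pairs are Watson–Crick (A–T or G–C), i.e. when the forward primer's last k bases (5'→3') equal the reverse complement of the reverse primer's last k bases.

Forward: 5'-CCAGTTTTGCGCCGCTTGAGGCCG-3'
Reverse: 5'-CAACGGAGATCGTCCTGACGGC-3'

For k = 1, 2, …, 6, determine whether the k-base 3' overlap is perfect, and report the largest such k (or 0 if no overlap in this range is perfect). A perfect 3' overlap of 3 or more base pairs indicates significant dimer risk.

Longest perfect overlap: 4 complementary base pairs; significant dimer risk (threshold 3).

Last 6 bases (5'→3') — forward …AGGCCG, reverse …GACGGC.
Reverse complement of the reverse primer's last 6 bases: GCCGTC; its first k bases are the reverse complement of the reverse primer's last k bases, so a perfect k-base overlap needs the forward primer's last k bases to equal them.
Comparing (forward last k vs required): k=1: G vs G ✓; k=2: CG vs GC ✗; k=3: CCG vs GCC ✗; k=4: GCCG vs GCCG ✓; k=5: GGCCG vs GCCGT ✗; k=6: AGGCCG vs GCCGTC ✗.
Perfect overlaps at k = 1, 4; the largest is 4.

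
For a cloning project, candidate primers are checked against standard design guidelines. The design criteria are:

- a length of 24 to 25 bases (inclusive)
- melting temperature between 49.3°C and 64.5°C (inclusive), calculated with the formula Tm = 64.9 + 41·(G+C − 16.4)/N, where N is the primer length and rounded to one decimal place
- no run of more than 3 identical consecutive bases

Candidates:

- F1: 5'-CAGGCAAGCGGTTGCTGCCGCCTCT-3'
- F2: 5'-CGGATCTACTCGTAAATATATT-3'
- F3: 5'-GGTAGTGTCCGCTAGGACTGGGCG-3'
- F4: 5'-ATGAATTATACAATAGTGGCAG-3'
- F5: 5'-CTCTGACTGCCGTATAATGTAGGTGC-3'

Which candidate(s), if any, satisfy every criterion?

F1 (25 nt, A=3 T=5 G=8 C=9): length 25 ✓; Tm = 64.9 + 41·(17 − 16.4)/25 = 65.9°C, outside 49.3–64.5°C ✗; longest run = 2 ✓ — fails.
F2 (22 nt, A=7 T=8 G=3 C=4): length 22, outside 24–25 ✗; Tm = 64.9 + 41·(7 − 16.4)/22 = 47.4°C, outside 49.3–64.5°C ✗; longest run = 3 ✓ — fails.
F3 (24 nt, A=3 T=5 G=11 C=5): length 24 ✓; Tm = 64.9 + 41·(16 − 16.4)/24 = 64.2°C ✓; longest run = 3 ✓ — passes.
F4 (22 nt, A=9 T=6 G=5 C=2): length 22, outside 24–25 ✗; Tm = 64.9 + 41·(7 − 16.4)/22 = 47.4°C, outside 49.3–64.5°C ✗; longest run = 2 ✓ — fails.
F5 (26 nt, A=5 T=8 G=7 C=6): length 26, outside 24–25 ✗; Tm = 64.9 + 41·(13 − 16.4)/26 = 59.5°C ✓; longest run = 2 ✓ — fails.

F3 only.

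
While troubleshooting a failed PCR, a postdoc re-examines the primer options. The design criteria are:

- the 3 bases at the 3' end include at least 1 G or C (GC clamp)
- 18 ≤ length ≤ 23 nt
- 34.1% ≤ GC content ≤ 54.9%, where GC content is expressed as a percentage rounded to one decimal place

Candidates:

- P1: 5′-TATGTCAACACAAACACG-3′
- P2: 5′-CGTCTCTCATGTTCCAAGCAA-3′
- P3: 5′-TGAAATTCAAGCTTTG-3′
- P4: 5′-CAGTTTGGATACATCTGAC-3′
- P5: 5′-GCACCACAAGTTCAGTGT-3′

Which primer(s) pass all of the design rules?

P1, P2, P4 and P5.

P1 (18 nt, A=8 T=3 G=2 C=5): 3' end ACG has 2 G/C ✓; length 18 ✓; GC 7/18 = 38.9% ✓ — passes.
P2 (21 nt, A=5 T=6 G=3 C=7): 3' end CAA has 1 G/C ✓; length 21 ✓; GC 10/21 = 47.6% ✓ — passes.
P3 (16 nt, A=5 T=6 G=3 C=2): 3' end TTG has 1 G/C ✓; length 16, outside 18–23 ✗; GC 5/16 = 31.3%, outside 34.1–54.9% ✗ — fails.
P4 (19 nt, A=5 T=6 G=4 C=4): 3' end GAC has 2 G/C ✓; length 19 ✓; GC 8/19 = 42.1% ✓ — passes.
P5 (18 nt, A=5 T=4 G=4 C=5): 3' end TGT has 1 G/C ✓; length 18 ✓; GC 9/18 = 50.0% ✓ — passes.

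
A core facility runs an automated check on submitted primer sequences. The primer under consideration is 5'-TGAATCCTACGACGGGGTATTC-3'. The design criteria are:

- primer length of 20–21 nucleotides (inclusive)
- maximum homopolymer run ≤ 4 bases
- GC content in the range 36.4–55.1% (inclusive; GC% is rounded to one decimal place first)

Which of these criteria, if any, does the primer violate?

Fails: length.

Base counts: A=5, T=6, G=6, C=5 (length 22).
length: length 22, outside 20–21 ✗
homopolymer run: longest run = 4 ✓
GC content: GC 11/22 = 50.0% ✓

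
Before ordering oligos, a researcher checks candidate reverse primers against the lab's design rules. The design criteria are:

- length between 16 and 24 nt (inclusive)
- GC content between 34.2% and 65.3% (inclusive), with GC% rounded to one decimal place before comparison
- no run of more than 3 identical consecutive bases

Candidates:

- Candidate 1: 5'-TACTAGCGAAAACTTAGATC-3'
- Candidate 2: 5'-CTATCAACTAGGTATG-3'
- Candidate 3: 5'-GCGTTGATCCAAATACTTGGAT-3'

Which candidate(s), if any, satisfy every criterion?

Candidate 2 and Candidate 3.

Candidate 1 (20 nt, A=8 T=5 G=3 C=4): length 20 ✓; GC 7/20 = 35.0% ✓; longest run = 4, exceeds 3 ✗ — fails.
Candidate 2 (16 nt, A=5 T=5 G=3 C=3): length 16 ✓; GC 6/16 = 37.5% ✓; longest run = 2 ✓ — passes.
Candidate 3 (22 nt, A=6 T=7 G=5 C=4): length 22 ✓; GC 9/22 = 40.9% ✓; longest run = 3 ✓ — passes.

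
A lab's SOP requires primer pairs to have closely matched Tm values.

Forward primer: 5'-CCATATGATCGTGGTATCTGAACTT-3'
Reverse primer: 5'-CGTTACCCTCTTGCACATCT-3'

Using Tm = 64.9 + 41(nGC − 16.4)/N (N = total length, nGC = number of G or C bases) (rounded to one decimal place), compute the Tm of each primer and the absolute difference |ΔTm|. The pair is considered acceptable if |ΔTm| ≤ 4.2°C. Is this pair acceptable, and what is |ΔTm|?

|ΔTm| = 2.6°C; the pair is acceptable.

Forward: G+C = 10, N = 25 → Tm = 64.9 + 41·(10 − 16.4)/25 = 54.4°C.
Reverse: G+C = 10, N = 20 → Tm = 64.9 + 41·(10 − 16.4)/20 = 51.8°C.
|ΔTm| = |54.4 − 51.8| = 2.6°C, ≤ 4.2°C.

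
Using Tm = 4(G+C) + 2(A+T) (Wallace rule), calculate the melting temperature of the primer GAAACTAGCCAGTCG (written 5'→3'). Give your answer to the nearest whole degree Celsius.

Base counts: A=5, T=2, G=4, C=4 (length 15).
Tm = 2·(5+2) + 4·(4+4) = 2·7 + 4·8 = 14 + 32 = 46°C.

46°C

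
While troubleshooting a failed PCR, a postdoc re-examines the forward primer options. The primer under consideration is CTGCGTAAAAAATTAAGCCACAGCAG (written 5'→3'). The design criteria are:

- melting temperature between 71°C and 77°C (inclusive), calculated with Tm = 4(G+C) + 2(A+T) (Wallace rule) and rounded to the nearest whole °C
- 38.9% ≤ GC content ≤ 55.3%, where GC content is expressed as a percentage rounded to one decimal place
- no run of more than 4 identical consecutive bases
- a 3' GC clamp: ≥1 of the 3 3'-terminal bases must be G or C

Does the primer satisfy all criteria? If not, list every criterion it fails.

Base counts: A=11, T=4, G=5, C=6 (length 26).
Tm: Tm = 2·15 + 4·11 = 74°C ✓
GC content: GC 11/26 = 42.3% ✓
homopolymer run: longest run = 6, exceeds 4 ✗
GC clamp: 3' end CAG has 2 G/C ✓

Fails: homopolymer run.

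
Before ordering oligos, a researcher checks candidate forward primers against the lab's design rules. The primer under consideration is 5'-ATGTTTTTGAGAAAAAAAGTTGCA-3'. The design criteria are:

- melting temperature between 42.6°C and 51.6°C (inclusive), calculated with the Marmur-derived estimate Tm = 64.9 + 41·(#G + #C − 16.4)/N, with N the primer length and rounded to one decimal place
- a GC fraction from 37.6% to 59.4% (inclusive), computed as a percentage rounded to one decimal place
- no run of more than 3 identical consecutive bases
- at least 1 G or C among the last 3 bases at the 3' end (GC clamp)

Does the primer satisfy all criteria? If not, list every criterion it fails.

Base counts: A=10, T=8, G=5, C=1 (length 24).
Tm: Tm = 64.9 + 41·(6 − 16.4)/24 = 47.1°C ✓
GC content: GC 6/24 = 25.0%, outside 37.6–59.4% ✗
homopolymer run: longest run = 7, exceeds 3 ✗
GC clamp: 3' end GCA has 2 G/C ✓

Fails: GC content, homopolymer run.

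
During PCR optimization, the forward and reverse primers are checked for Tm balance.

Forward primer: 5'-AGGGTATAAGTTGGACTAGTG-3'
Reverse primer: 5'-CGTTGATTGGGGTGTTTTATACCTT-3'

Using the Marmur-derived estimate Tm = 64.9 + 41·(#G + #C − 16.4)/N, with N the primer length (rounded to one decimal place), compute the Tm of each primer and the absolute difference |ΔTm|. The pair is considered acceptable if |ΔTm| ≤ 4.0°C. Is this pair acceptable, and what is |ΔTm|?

Forward: G+C = 9, N = 21 → Tm = 64.9 + 41·(9 − 16.4)/21 = 50.5°C.
Reverse: G+C = 10, N = 25 → Tm = 64.9 + 41·(10 − 16.4)/25 = 54.4°C.
|ΔTm| = |50.5 − 54.4| = 3.9°C, ≤ 4.0°C.

|ΔTm| = 3.9°C; the pair is acceptable.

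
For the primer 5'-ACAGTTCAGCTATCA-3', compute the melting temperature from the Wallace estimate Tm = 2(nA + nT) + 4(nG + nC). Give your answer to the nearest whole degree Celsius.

42°C

Base counts: A=5, T=4, G=2, C=4 (length 15).
Tm = 2·(5+4) + 4·(2+4) = 2·9 + 4·6 = 18 + 24 = 42°C.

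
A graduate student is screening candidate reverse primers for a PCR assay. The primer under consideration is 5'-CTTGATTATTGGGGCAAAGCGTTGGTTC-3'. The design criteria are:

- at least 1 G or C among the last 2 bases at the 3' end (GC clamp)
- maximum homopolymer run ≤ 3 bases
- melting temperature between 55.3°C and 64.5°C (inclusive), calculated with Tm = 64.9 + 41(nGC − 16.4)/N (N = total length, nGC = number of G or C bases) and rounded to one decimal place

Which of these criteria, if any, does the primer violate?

Fails: homopolymer run.

Base counts: A=5, T=10, G=9, C=4 (length 28).
GC clamp: 3' end TC has 1 G/C ✓
homopolymer run: longest run = 4, exceeds 3 ✗
Tm: Tm = 64.9 + 41·(13 − 16.4)/28 = 59.9°C ✓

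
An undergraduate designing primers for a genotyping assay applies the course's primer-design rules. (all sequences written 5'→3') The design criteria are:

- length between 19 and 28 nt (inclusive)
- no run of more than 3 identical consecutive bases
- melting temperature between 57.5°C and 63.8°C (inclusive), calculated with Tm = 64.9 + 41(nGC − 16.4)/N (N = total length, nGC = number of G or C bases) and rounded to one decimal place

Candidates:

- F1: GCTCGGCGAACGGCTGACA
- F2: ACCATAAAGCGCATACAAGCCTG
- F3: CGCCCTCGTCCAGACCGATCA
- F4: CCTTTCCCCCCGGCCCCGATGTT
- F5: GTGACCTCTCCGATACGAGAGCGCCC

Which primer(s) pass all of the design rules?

F1 (19 nt, A=4 T=2 G=7 C=6): length 19 ✓; longest run = 2 ✓; Tm = 64.9 + 41·(13 − 16.4)/19 = 57.6°C ✓ — passes.
F2 (23 nt, A=9 T=3 G=4 C=7): length 23 ✓; longest run = 3 ✓; Tm = 64.9 + 41·(11 − 16.4)/23 = 55.3°C, outside 57.5–63.8°C ✗ — fails.
F3 (21 nt, A=4 T=3 G=4 C=10): length 21 ✓; longest run = 3 ✓; Tm = 64.9 + 41·(14 − 16.4)/21 = 60.2°C ✓ — passes.
F4 (23 nt, A=1 T=6 G=4 C=12): length 23 ✓; longest run = 6, exceeds 3 ✗; Tm = 64.9 + 41·(16 − 16.4)/23 = 64.2°C, outside 57.5–63.8°C ✗ — fails.
F5 (26 nt, A=5 T=4 G=7 C=10): length 26 ✓; longest run = 3 ✓; Tm = 64.9 + 41·(17 − 16.4)/26 = 65.8°C, outside 57.5–63.8°C ✗ — fails.

F1 and F3.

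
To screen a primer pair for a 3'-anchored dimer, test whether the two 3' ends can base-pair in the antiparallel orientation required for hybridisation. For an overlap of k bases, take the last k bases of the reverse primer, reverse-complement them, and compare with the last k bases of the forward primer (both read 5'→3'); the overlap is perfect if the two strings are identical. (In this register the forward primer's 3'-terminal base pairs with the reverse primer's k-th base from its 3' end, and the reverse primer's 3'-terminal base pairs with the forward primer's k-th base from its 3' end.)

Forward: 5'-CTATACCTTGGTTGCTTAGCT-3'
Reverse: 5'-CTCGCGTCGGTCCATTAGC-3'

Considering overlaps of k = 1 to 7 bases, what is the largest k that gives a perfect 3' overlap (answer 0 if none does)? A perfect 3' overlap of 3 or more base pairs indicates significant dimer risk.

Last 7 bases (5'→3') — forward …CTTAGCT, reverse …CATTAGC.
Reverse complement of the reverse primer's last 7 bases: GCTAATG; its first k bases are the reverse complement of the reverse primer's last k bases, so a perfect k-base overlap needs the forward primer's last k bases to equal them.
Comparing (forward last k vs required): k=1: T vs G ✗; k=2: CT vs GC ✗; k=3: GCT vs GCT ✓; k=4: AGCT vs GCTA ✗; k=5: TAGCT vs GCTAA ✗; k=6: TTAGCT vs GCTAAT ✗; k=7: CTTAGCT vs GCTAATG ✗.
Only k = 3 is perfect, so the longest perfect 3' overlap is 3.

Longest perfect overlap: 3 complementary base pairs; significant dimer risk (threshold 3).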